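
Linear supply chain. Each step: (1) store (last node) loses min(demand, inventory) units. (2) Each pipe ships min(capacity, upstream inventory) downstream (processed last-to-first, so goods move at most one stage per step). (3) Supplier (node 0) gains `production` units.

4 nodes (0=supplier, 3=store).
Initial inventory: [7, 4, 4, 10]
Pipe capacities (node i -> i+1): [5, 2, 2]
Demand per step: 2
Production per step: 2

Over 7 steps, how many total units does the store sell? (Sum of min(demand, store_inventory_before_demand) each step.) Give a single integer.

Answer: 14

Derivation:
Step 1: sold=2 (running total=2) -> [4 7 4 10]
Step 2: sold=2 (running total=4) -> [2 9 4 10]
Step 3: sold=2 (running total=6) -> [2 9 4 10]
Step 4: sold=2 (running total=8) -> [2 9 4 10]
Step 5: sold=2 (running total=10) -> [2 9 4 10]
Step 6: sold=2 (running total=12) -> [2 9 4 10]
Step 7: sold=2 (running total=14) -> [2 9 4 10]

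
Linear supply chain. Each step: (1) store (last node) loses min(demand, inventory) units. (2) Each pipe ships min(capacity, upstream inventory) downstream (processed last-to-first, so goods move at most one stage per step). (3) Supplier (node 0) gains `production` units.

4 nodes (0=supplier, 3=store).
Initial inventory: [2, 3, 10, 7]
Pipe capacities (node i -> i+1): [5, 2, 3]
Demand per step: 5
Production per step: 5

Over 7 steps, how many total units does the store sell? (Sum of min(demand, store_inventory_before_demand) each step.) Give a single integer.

Step 1: sold=5 (running total=5) -> [5 3 9 5]
Step 2: sold=5 (running total=10) -> [5 6 8 3]
Step 3: sold=3 (running total=13) -> [5 9 7 3]
Step 4: sold=3 (running total=16) -> [5 12 6 3]
Step 5: sold=3 (running total=19) -> [5 15 5 3]
Step 6: sold=3 (running total=22) -> [5 18 4 3]
Step 7: sold=3 (running total=25) -> [5 21 3 3]

Answer: 25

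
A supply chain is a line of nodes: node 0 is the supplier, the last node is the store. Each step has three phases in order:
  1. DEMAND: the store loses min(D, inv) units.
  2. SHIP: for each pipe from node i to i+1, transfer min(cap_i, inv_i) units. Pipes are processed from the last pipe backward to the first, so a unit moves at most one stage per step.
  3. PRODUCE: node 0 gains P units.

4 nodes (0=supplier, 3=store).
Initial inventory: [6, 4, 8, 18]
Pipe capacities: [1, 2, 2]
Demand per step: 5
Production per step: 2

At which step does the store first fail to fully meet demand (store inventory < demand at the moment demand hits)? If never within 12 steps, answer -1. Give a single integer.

Step 1: demand=5,sold=5 ship[2->3]=2 ship[1->2]=2 ship[0->1]=1 prod=2 -> [7 3 8 15]
Step 2: demand=5,sold=5 ship[2->3]=2 ship[1->2]=2 ship[0->1]=1 prod=2 -> [8 2 8 12]
Step 3: demand=5,sold=5 ship[2->3]=2 ship[1->2]=2 ship[0->1]=1 prod=2 -> [9 1 8 9]
Step 4: demand=5,sold=5 ship[2->3]=2 ship[1->2]=1 ship[0->1]=1 prod=2 -> [10 1 7 6]
Step 5: demand=5,sold=5 ship[2->3]=2 ship[1->2]=1 ship[0->1]=1 prod=2 -> [11 1 6 3]
Step 6: demand=5,sold=3 ship[2->3]=2 ship[1->2]=1 ship[0->1]=1 prod=2 -> [12 1 5 2]
Step 7: demand=5,sold=2 ship[2->3]=2 ship[1->2]=1 ship[0->1]=1 prod=2 -> [13 1 4 2]
Step 8: demand=5,sold=2 ship[2->3]=2 ship[1->2]=1 ship[0->1]=1 prod=2 -> [14 1 3 2]
Step 9: demand=5,sold=2 ship[2->3]=2 ship[1->2]=1 ship[0->1]=1 prod=2 -> [15 1 2 2]
Step 10: demand=5,sold=2 ship[2->3]=2 ship[1->2]=1 ship[0->1]=1 prod=2 -> [16 1 1 2]
Step 11: demand=5,sold=2 ship[2->3]=1 ship[1->2]=1 ship[0->1]=1 prod=2 -> [17 1 1 1]
Step 12: demand=5,sold=1 ship[2->3]=1 ship[1->2]=1 ship[0->1]=1 prod=2 -> [18 1 1 1]
First stockout at step 6

6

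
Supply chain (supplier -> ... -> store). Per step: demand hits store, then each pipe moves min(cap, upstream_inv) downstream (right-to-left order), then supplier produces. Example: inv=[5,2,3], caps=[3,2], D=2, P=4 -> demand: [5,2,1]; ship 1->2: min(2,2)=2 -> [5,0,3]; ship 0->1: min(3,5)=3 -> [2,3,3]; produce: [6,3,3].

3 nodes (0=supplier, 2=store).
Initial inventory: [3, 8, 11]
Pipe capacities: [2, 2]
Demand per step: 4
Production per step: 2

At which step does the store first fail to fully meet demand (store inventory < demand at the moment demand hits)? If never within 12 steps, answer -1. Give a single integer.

Step 1: demand=4,sold=4 ship[1->2]=2 ship[0->1]=2 prod=2 -> [3 8 9]
Step 2: demand=4,sold=4 ship[1->2]=2 ship[0->1]=2 prod=2 -> [3 8 7]
Step 3: demand=4,sold=4 ship[1->2]=2 ship[0->1]=2 prod=2 -> [3 8 5]
Step 4: demand=4,sold=4 ship[1->2]=2 ship[0->1]=2 prod=2 -> [3 8 3]
Step 5: demand=4,sold=3 ship[1->2]=2 ship[0->1]=2 prod=2 -> [3 8 2]
Step 6: demand=4,sold=2 ship[1->2]=2 ship[0->1]=2 prod=2 -> [3 8 2]
Step 7: demand=4,sold=2 ship[1->2]=2 ship[0->1]=2 prod=2 -> [3 8 2]
Step 8: demand=4,sold=2 ship[1->2]=2 ship[0->1]=2 prod=2 -> [3 8 2]
Step 9: demand=4,sold=2 ship[1->2]=2 ship[0->1]=2 prod=2 -> [3 8 2]
Step 10: demand=4,sold=2 ship[1->2]=2 ship[0->1]=2 prod=2 -> [3 8 2]
Step 11: demand=4,sold=2 ship[1->2]=2 ship[0->1]=2 prod=2 -> [3 8 2]
Step 12: demand=4,sold=2 ship[1->2]=2 ship[0->1]=2 prod=2 -> [3 8 2]
First stockout at step 5

5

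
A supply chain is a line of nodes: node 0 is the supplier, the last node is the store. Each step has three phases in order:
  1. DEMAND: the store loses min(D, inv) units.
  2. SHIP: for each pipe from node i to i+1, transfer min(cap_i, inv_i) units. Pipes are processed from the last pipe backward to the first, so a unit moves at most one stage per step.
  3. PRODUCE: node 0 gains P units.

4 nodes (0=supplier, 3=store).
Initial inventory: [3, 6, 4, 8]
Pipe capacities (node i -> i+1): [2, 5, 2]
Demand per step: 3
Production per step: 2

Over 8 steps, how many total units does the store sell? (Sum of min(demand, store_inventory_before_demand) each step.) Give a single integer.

Step 1: sold=3 (running total=3) -> [3 3 7 7]
Step 2: sold=3 (running total=6) -> [3 2 8 6]
Step 3: sold=3 (running total=9) -> [3 2 8 5]
Step 4: sold=3 (running total=12) -> [3 2 8 4]
Step 5: sold=3 (running total=15) -> [3 2 8 3]
Step 6: sold=3 (running total=18) -> [3 2 8 2]
Step 7: sold=2 (running total=20) -> [3 2 8 2]
Step 8: sold=2 (running total=22) -> [3 2 8 2]

Answer: 22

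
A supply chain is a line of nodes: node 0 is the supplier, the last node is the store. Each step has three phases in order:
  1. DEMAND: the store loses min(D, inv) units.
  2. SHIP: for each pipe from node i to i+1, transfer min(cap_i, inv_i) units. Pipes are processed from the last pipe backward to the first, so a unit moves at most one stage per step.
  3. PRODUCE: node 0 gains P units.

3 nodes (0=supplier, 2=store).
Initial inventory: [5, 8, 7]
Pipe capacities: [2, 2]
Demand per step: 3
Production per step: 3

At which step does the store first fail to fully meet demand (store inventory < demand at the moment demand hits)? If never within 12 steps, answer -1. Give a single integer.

Step 1: demand=3,sold=3 ship[1->2]=2 ship[0->1]=2 prod=3 -> [6 8 6]
Step 2: demand=3,sold=3 ship[1->2]=2 ship[0->1]=2 prod=3 -> [7 8 5]
Step 3: demand=3,sold=3 ship[1->2]=2 ship[0->1]=2 prod=3 -> [8 8 4]
Step 4: demand=3,sold=3 ship[1->2]=2 ship[0->1]=2 prod=3 -> [9 8 3]
Step 5: demand=3,sold=3 ship[1->2]=2 ship[0->1]=2 prod=3 -> [10 8 2]
Step 6: demand=3,sold=2 ship[1->2]=2 ship[0->1]=2 prod=3 -> [11 8 2]
Step 7: demand=3,sold=2 ship[1->2]=2 ship[0->1]=2 prod=3 -> [12 8 2]
Step 8: demand=3,sold=2 ship[1->2]=2 ship[0->1]=2 prod=3 -> [13 8 2]
Step 9: demand=3,sold=2 ship[1->2]=2 ship[0->1]=2 prod=3 -> [14 8 2]
Step 10: demand=3,sold=2 ship[1->2]=2 ship[0->1]=2 prod=3 -> [15 8 2]
Step 11: demand=3,sold=2 ship[1->2]=2 ship[0->1]=2 prod=3 -> [16 8 2]
Step 12: demand=3,sold=2 ship[1->2]=2 ship[0->1]=2 prod=3 -> [17 8 2]
First stockout at step 6

6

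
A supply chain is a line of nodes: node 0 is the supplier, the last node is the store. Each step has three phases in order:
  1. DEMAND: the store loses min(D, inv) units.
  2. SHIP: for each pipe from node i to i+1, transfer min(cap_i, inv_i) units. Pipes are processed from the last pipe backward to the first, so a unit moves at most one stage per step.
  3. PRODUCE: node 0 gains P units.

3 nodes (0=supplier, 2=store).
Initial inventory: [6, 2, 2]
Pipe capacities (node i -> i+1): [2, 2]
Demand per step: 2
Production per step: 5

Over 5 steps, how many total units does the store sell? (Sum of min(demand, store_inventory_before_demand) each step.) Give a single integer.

Answer: 10

Derivation:
Step 1: sold=2 (running total=2) -> [9 2 2]
Step 2: sold=2 (running total=4) -> [12 2 2]
Step 3: sold=2 (running total=6) -> [15 2 2]
Step 4: sold=2 (running total=8) -> [18 2 2]
Step 5: sold=2 (running total=10) -> [21 2 2]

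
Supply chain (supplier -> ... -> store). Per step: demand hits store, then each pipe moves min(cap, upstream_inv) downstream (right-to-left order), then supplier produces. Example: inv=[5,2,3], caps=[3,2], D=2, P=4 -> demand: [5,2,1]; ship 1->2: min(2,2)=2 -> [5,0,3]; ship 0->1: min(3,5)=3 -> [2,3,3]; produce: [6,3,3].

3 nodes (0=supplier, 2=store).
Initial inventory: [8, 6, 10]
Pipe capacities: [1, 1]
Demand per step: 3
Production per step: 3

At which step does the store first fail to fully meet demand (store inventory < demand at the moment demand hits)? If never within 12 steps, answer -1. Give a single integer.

Step 1: demand=3,sold=3 ship[1->2]=1 ship[0->1]=1 prod=3 -> [10 6 8]
Step 2: demand=3,sold=3 ship[1->2]=1 ship[0->1]=1 prod=3 -> [12 6 6]
Step 3: demand=3,sold=3 ship[1->2]=1 ship[0->1]=1 prod=3 -> [14 6 4]
Step 4: demand=3,sold=3 ship[1->2]=1 ship[0->1]=1 prod=3 -> [16 6 2]
Step 5: demand=3,sold=2 ship[1->2]=1 ship[0->1]=1 prod=3 -> [18 6 1]
Step 6: demand=3,sold=1 ship[1->2]=1 ship[0->1]=1 prod=3 -> [20 6 1]
Step 7: demand=3,sold=1 ship[1->2]=1 ship[0->1]=1 prod=3 -> [22 6 1]
Step 8: demand=3,sold=1 ship[1->2]=1 ship[0->1]=1 prod=3 -> [24 6 1]
Step 9: demand=3,sold=1 ship[1->2]=1 ship[0->1]=1 prod=3 -> [26 6 1]
Step 10: demand=3,sold=1 ship[1->2]=1 ship[0->1]=1 prod=3 -> [28 6 1]
Step 11: demand=3,sold=1 ship[1->2]=1 ship[0->1]=1 prod=3 -> [30 6 1]
Step 12: demand=3,sold=1 ship[1->2]=1 ship[0->1]=1 prod=3 -> [32 6 1]
First stockout at step 5

5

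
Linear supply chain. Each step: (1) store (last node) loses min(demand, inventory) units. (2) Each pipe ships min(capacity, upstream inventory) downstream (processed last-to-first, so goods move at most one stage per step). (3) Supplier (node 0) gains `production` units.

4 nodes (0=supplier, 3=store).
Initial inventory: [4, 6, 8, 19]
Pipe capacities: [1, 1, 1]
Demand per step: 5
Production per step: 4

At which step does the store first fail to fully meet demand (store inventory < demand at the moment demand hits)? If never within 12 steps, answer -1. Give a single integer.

Step 1: demand=5,sold=5 ship[2->3]=1 ship[1->2]=1 ship[0->1]=1 prod=4 -> [7 6 8 15]
Step 2: demand=5,sold=5 ship[2->3]=1 ship[1->2]=1 ship[0->1]=1 prod=4 -> [10 6 8 11]
Step 3: demand=5,sold=5 ship[2->3]=1 ship[1->2]=1 ship[0->1]=1 prod=4 -> [13 6 8 7]
Step 4: demand=5,sold=5 ship[2->3]=1 ship[1->2]=1 ship[0->1]=1 prod=4 -> [16 6 8 3]
Step 5: demand=5,sold=3 ship[2->3]=1 ship[1->2]=1 ship[0->1]=1 prod=4 -> [19 6 8 1]
Step 6: demand=5,sold=1 ship[2->3]=1 ship[1->2]=1 ship[0->1]=1 prod=4 -> [22 6 8 1]
Step 7: demand=5,sold=1 ship[2->3]=1 ship[1->2]=1 ship[0->1]=1 prod=4 -> [25 6 8 1]
Step 8: demand=5,sold=1 ship[2->3]=1 ship[1->2]=1 ship[0->1]=1 prod=4 -> [28 6 8 1]
Step 9: demand=5,sold=1 ship[2->3]=1 ship[1->2]=1 ship[0->1]=1 prod=4 -> [31 6 8 1]
Step 10: demand=5,sold=1 ship[2->3]=1 ship[1->2]=1 ship[0->1]=1 prod=4 -> [34 6 8 1]
Step 11: demand=5,sold=1 ship[2->3]=1 ship[1->2]=1 ship[0->1]=1 prod=4 -> [37 6 8 1]
Step 12: demand=5,sold=1 ship[2->3]=1 ship[1->2]=1 ship[0->1]=1 prod=4 -> [40 6 8 1]
First stockout at step 5

5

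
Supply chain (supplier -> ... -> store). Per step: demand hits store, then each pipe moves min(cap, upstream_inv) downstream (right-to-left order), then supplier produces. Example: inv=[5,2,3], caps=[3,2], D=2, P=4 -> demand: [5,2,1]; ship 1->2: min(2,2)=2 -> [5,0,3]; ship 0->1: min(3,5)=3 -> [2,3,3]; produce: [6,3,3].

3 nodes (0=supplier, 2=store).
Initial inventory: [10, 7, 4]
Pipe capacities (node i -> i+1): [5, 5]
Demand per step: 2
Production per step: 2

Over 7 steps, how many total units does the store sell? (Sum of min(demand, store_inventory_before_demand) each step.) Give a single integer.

Step 1: sold=2 (running total=2) -> [7 7 7]
Step 2: sold=2 (running total=4) -> [4 7 10]
Step 3: sold=2 (running total=6) -> [2 6 13]
Step 4: sold=2 (running total=8) -> [2 3 16]
Step 5: sold=2 (running total=10) -> [2 2 17]
Step 6: sold=2 (running total=12) -> [2 2 17]
Step 7: sold=2 (running total=14) -> [2 2 17]

Answer: 14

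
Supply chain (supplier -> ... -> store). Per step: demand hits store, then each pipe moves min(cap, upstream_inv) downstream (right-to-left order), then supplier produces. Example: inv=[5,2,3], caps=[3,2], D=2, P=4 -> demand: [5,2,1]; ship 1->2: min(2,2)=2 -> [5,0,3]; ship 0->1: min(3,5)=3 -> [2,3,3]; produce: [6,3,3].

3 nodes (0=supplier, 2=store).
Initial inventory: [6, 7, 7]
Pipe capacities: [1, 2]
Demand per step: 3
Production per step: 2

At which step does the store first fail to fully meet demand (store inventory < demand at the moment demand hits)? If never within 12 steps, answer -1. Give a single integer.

Step 1: demand=3,sold=3 ship[1->2]=2 ship[0->1]=1 prod=2 -> [7 6 6]
Step 2: demand=3,sold=3 ship[1->2]=2 ship[0->1]=1 prod=2 -> [8 5 5]
Step 3: demand=3,sold=3 ship[1->2]=2 ship[0->1]=1 prod=2 -> [9 4 4]
Step 4: demand=3,sold=3 ship[1->2]=2 ship[0->1]=1 prod=2 -> [10 3 3]
Step 5: demand=3,sold=3 ship[1->2]=2 ship[0->1]=1 prod=2 -> [11 2 2]
Step 6: demand=3,sold=2 ship[1->2]=2 ship[0->1]=1 prod=2 -> [12 1 2]
Step 7: demand=3,sold=2 ship[1->2]=1 ship[0->1]=1 prod=2 -> [13 1 1]
Step 8: demand=3,sold=1 ship[1->2]=1 ship[0->1]=1 prod=2 -> [14 1 1]
Step 9: demand=3,sold=1 ship[1->2]=1 ship[0->1]=1 prod=2 -> [15 1 1]
Step 10: demand=3,sold=1 ship[1->2]=1 ship[0->1]=1 prod=2 -> [16 1 1]
Step 11: demand=3,sold=1 ship[1->2]=1 ship[0->1]=1 prod=2 -> [17 1 1]
Step 12: demand=3,sold=1 ship[1->2]=1 ship[0->1]=1 prod=2 -> [18 1 1]
First stockout at step 6

6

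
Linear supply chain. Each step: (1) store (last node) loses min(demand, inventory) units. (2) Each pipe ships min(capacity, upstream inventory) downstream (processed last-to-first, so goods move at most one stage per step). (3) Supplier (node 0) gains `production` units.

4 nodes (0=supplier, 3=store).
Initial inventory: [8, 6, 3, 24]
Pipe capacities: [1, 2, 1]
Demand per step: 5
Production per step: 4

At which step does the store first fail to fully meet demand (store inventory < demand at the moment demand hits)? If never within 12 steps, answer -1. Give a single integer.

Step 1: demand=5,sold=5 ship[2->3]=1 ship[1->2]=2 ship[0->1]=1 prod=4 -> [11 5 4 20]
Step 2: demand=5,sold=5 ship[2->3]=1 ship[1->2]=2 ship[0->1]=1 prod=4 -> [14 4 5 16]
Step 3: demand=5,sold=5 ship[2->3]=1 ship[1->2]=2 ship[0->1]=1 prod=4 -> [17 3 6 12]
Step 4: demand=5,sold=5 ship[2->3]=1 ship[1->2]=2 ship[0->1]=1 prod=4 -> [20 2 7 8]
Step 5: demand=5,sold=5 ship[2->3]=1 ship[1->2]=2 ship[0->1]=1 prod=4 -> [23 1 8 4]
Step 6: demand=5,sold=4 ship[2->3]=1 ship[1->2]=1 ship[0->1]=1 prod=4 -> [26 1 8 1]
Step 7: demand=5,sold=1 ship[2->3]=1 ship[1->2]=1 ship[0->1]=1 prod=4 -> [29 1 8 1]
Step 8: demand=5,sold=1 ship[2->3]=1 ship[1->2]=1 ship[0->1]=1 prod=4 -> [32 1 8 1]
Step 9: demand=5,sold=1 ship[2->3]=1 ship[1->2]=1 ship[0->1]=1 prod=4 -> [35 1 8 1]
Step 10: demand=5,sold=1 ship[2->3]=1 ship[1->2]=1 ship[0->1]=1 prod=4 -> [38 1 8 1]
Step 11: demand=5,sold=1 ship[2->3]=1 ship[1->2]=1 ship[0->1]=1 prod=4 -> [41 1 8 1]
Step 12: demand=5,sold=1 ship[2->3]=1 ship[1->2]=1 ship[0->1]=1 prod=4 -> [44 1 8 1]
First stockout at step 6

6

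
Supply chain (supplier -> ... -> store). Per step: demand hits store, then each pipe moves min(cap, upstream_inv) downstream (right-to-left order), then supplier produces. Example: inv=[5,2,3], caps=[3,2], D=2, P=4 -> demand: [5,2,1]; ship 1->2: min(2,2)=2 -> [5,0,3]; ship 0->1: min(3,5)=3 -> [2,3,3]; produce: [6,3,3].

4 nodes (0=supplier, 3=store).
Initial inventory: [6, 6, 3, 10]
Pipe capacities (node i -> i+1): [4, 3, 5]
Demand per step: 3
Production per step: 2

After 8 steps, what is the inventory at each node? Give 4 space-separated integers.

Step 1: demand=3,sold=3 ship[2->3]=3 ship[1->2]=3 ship[0->1]=4 prod=2 -> inv=[4 7 3 10]
Step 2: demand=3,sold=3 ship[2->3]=3 ship[1->2]=3 ship[0->1]=4 prod=2 -> inv=[2 8 3 10]
Step 3: demand=3,sold=3 ship[2->3]=3 ship[1->2]=3 ship[0->1]=2 prod=2 -> inv=[2 7 3 10]
Step 4: demand=3,sold=3 ship[2->3]=3 ship[1->2]=3 ship[0->1]=2 prod=2 -> inv=[2 6 3 10]
Step 5: demand=3,sold=3 ship[2->3]=3 ship[1->2]=3 ship[0->1]=2 prod=2 -> inv=[2 5 3 10]
Step 6: demand=3,sold=3 ship[2->3]=3 ship[1->2]=3 ship[0->1]=2 prod=2 -> inv=[2 4 3 10]
Step 7: demand=3,sold=3 ship[2->3]=3 ship[1->2]=3 ship[0->1]=2 prod=2 -> inv=[2 3 3 10]
Step 8: demand=3,sold=3 ship[2->3]=3 ship[1->2]=3 ship[0->1]=2 prod=2 -> inv=[2 2 3 10]

2 2 3 10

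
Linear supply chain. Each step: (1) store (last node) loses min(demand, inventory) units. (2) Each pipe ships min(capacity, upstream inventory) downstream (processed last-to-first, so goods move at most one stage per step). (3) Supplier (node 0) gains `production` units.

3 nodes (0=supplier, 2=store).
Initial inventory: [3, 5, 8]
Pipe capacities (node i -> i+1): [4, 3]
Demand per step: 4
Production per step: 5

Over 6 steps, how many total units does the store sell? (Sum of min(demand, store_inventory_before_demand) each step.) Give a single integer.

Step 1: sold=4 (running total=4) -> [5 5 7]
Step 2: sold=4 (running total=8) -> [6 6 6]
Step 3: sold=4 (running total=12) -> [7 7 5]
Step 4: sold=4 (running total=16) -> [8 8 4]
Step 5: sold=4 (running total=20) -> [9 9 3]
Step 6: sold=3 (running total=23) -> [10 10 3]

Answer: 23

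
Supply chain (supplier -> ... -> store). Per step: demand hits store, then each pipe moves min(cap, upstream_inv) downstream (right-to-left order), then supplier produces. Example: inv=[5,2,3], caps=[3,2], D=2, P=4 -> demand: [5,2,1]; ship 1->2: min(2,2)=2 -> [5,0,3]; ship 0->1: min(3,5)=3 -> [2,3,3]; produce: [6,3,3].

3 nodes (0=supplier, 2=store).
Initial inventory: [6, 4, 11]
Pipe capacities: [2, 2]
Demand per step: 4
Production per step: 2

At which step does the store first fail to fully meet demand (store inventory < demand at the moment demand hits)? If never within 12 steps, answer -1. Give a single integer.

Step 1: demand=4,sold=4 ship[1->2]=2 ship[0->1]=2 prod=2 -> [6 4 9]
Step 2: demand=4,sold=4 ship[1->2]=2 ship[0->1]=2 prod=2 -> [6 4 7]
Step 3: demand=4,sold=4 ship[1->2]=2 ship[0->1]=2 prod=2 -> [6 4 5]
Step 4: demand=4,sold=4 ship[1->2]=2 ship[0->1]=2 prod=2 -> [6 4 3]
Step 5: demand=4,sold=3 ship[1->2]=2 ship[0->1]=2 prod=2 -> [6 4 2]
Step 6: demand=4,sold=2 ship[1->2]=2 ship[0->1]=2 prod=2 -> [6 4 2]
Step 7: demand=4,sold=2 ship[1->2]=2 ship[0->1]=2 prod=2 -> [6 4 2]
Step 8: demand=4,sold=2 ship[1->2]=2 ship[0->1]=2 prod=2 -> [6 4 2]
Step 9: demand=4,sold=2 ship[1->2]=2 ship[0->1]=2 prod=2 -> [6 4 2]
Step 10: demand=4,sold=2 ship[1->2]=2 ship[0->1]=2 prod=2 -> [6 4 2]
Step 11: demand=4,sold=2 ship[1->2]=2 ship[0->1]=2 prod=2 -> [6 4 2]
Step 12: demand=4,sold=2 ship[1->2]=2 ship[0->1]=2 prod=2 -> [6 4 2]
First stockout at step 5

5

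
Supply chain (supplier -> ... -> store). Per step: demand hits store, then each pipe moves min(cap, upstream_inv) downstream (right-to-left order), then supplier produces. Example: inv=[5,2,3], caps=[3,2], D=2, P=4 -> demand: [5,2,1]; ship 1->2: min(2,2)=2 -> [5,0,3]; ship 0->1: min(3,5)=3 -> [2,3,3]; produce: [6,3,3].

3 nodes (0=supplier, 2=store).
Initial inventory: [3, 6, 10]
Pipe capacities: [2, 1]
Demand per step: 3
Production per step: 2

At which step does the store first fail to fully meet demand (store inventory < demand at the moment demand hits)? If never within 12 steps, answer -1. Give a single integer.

Step 1: demand=3,sold=3 ship[1->2]=1 ship[0->1]=2 prod=2 -> [3 7 8]
Step 2: demand=3,sold=3 ship[1->2]=1 ship[0->1]=2 prod=2 -> [3 8 6]
Step 3: demand=3,sold=3 ship[1->2]=1 ship[0->1]=2 prod=2 -> [3 9 4]
Step 4: demand=3,sold=3 ship[1->2]=1 ship[0->1]=2 prod=2 -> [3 10 2]
Step 5: demand=3,sold=2 ship[1->2]=1 ship[0->1]=2 prod=2 -> [3 11 1]
Step 6: demand=3,sold=1 ship[1->2]=1 ship[0->1]=2 prod=2 -> [3 12 1]
Step 7: demand=3,sold=1 ship[1->2]=1 ship[0->1]=2 prod=2 -> [3 13 1]
Step 8: demand=3,sold=1 ship[1->2]=1 ship[0->1]=2 prod=2 -> [3 14 1]
Step 9: demand=3,sold=1 ship[1->2]=1 ship[0->1]=2 prod=2 -> [3 15 1]
Step 10: demand=3,sold=1 ship[1->2]=1 ship[0->1]=2 prod=2 -> [3 16 1]
Step 11: demand=3,sold=1 ship[1->2]=1 ship[0->1]=2 prod=2 -> [3 17 1]
Step 12: demand=3,sold=1 ship[1->2]=1 ship[0->1]=2 prod=2 -> [3 18 1]
First stockout at step 5

5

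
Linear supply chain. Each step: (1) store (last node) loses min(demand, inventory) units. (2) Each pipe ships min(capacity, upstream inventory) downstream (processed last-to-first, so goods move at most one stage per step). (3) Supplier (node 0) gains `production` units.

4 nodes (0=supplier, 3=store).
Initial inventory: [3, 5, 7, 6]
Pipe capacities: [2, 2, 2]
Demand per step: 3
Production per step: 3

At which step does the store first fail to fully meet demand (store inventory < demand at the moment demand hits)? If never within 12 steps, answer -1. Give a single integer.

Step 1: demand=3,sold=3 ship[2->3]=2 ship[1->2]=2 ship[0->1]=2 prod=3 -> [4 5 7 5]
Step 2: demand=3,sold=3 ship[2->3]=2 ship[1->2]=2 ship[0->1]=2 prod=3 -> [5 5 7 4]
Step 3: demand=3,sold=3 ship[2->3]=2 ship[1->2]=2 ship[0->1]=2 prod=3 -> [6 5 7 3]
Step 4: demand=3,sold=3 ship[2->3]=2 ship[1->2]=2 ship[0->1]=2 prod=3 -> [7 5 7 2]
Step 5: demand=3,sold=2 ship[2->3]=2 ship[1->2]=2 ship[0->1]=2 prod=3 -> [8 5 7 2]
Step 6: demand=3,sold=2 ship[2->3]=2 ship[1->2]=2 ship[0->1]=2 prod=3 -> [9 5 7 2]
Step 7: demand=3,sold=2 ship[2->3]=2 ship[1->2]=2 ship[0->1]=2 prod=3 -> [10 5 7 2]
Step 8: demand=3,sold=2 ship[2->3]=2 ship[1->2]=2 ship[0->1]=2 prod=3 -> [11 5 7 2]
Step 9: demand=3,sold=2 ship[2->3]=2 ship[1->2]=2 ship[0->1]=2 prod=3 -> [12 5 7 2]
Step 10: demand=3,sold=2 ship[2->3]=2 ship[1->2]=2 ship[0->1]=2 prod=3 -> [13 5 7 2]
Step 11: demand=3,sold=2 ship[2->3]=2 ship[1->2]=2 ship[0->1]=2 prod=3 -> [14 5 7 2]
Step 12: demand=3,sold=2 ship[2->3]=2 ship[1->2]=2 ship[0->1]=2 prod=3 -> [15 5 7 2]
First stockout at step 5

5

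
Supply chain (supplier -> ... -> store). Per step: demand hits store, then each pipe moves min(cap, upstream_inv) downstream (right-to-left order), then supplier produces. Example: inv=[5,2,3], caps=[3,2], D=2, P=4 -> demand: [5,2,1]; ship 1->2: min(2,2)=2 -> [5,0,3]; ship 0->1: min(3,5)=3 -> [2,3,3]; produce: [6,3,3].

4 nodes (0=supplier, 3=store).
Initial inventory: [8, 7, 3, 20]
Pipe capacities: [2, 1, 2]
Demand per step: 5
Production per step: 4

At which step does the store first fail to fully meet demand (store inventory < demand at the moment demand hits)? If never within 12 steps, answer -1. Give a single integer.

Step 1: demand=5,sold=5 ship[2->3]=2 ship[1->2]=1 ship[0->1]=2 prod=4 -> [10 8 2 17]
Step 2: demand=5,sold=5 ship[2->3]=2 ship[1->2]=1 ship[0->1]=2 prod=4 -> [12 9 1 14]
Step 3: demand=5,sold=5 ship[2->3]=1 ship[1->2]=1 ship[0->1]=2 prod=4 -> [14 10 1 10]
Step 4: demand=5,sold=5 ship[2->3]=1 ship[1->2]=1 ship[0->1]=2 prod=4 -> [16 11 1 6]
Step 5: demand=5,sold=5 ship[2->3]=1 ship[1->2]=1 ship[0->1]=2 prod=4 -> [18 12 1 2]
Step 6: demand=5,sold=2 ship[2->3]=1 ship[1->2]=1 ship[0->1]=2 prod=4 -> [20 13 1 1]
Step 7: demand=5,sold=1 ship[2->3]=1 ship[1->2]=1 ship[0->1]=2 prod=4 -> [22 14 1 1]
Step 8: demand=5,sold=1 ship[2->3]=1 ship[1->2]=1 ship[0->1]=2 prod=4 -> [24 15 1 1]
Step 9: demand=5,sold=1 ship[2->3]=1 ship[1->2]=1 ship[0->1]=2 prod=4 -> [26 16 1 1]
Step 10: demand=5,sold=1 ship[2->3]=1 ship[1->2]=1 ship[0->1]=2 prod=4 -> [28 17 1 1]
Step 11: demand=5,sold=1 ship[2->3]=1 ship[1->2]=1 ship[0->1]=2 prod=4 -> [30 18 1 1]
Step 12: demand=5,sold=1 ship[2->3]=1 ship[1->2]=1 ship[0->1]=2 prod=4 -> [32 19 1 1]
First stockout at step 6

6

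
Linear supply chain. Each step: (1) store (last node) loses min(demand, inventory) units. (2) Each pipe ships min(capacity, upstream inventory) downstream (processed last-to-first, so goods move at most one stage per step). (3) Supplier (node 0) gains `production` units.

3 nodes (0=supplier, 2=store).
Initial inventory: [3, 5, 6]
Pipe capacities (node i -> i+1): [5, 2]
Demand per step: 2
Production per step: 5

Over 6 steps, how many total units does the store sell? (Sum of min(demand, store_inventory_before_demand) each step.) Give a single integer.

Step 1: sold=2 (running total=2) -> [5 6 6]
Step 2: sold=2 (running total=4) -> [5 9 6]
Step 3: sold=2 (running total=6) -> [5 12 6]
Step 4: sold=2 (running total=8) -> [5 15 6]
Step 5: sold=2 (running total=10) -> [5 18 6]
Step 6: sold=2 (running total=12) -> [5 21 6]

Answer: 12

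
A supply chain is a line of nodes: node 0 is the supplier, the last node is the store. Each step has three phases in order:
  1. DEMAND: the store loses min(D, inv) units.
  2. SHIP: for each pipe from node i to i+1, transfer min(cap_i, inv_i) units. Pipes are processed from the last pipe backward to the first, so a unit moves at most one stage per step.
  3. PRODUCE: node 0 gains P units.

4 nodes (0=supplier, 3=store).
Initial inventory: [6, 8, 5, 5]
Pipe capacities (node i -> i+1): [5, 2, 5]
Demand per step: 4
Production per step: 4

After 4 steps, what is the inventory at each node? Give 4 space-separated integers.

Step 1: demand=4,sold=4 ship[2->3]=5 ship[1->2]=2 ship[0->1]=5 prod=4 -> inv=[5 11 2 6]
Step 2: demand=4,sold=4 ship[2->3]=2 ship[1->2]=2 ship[0->1]=5 prod=4 -> inv=[4 14 2 4]
Step 3: demand=4,sold=4 ship[2->3]=2 ship[1->2]=2 ship[0->1]=4 prod=4 -> inv=[4 16 2 2]
Step 4: demand=4,sold=2 ship[2->3]=2 ship[1->2]=2 ship[0->1]=4 prod=4 -> inv=[4 18 2 2]

4 18 2 2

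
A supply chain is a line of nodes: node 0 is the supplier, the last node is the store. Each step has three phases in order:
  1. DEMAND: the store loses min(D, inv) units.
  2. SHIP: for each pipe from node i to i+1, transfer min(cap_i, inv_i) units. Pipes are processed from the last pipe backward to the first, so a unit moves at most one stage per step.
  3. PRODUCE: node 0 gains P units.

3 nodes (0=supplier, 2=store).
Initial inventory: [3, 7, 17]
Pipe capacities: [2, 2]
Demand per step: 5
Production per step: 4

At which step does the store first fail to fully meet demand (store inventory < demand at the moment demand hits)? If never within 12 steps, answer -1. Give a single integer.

Step 1: demand=5,sold=5 ship[1->2]=2 ship[0->1]=2 prod=4 -> [5 7 14]
Step 2: demand=5,sold=5 ship[1->2]=2 ship[0->1]=2 prod=4 -> [7 7 11]
Step 3: demand=5,sold=5 ship[1->2]=2 ship[0->1]=2 prod=4 -> [9 7 8]
Step 4: demand=5,sold=5 ship[1->2]=2 ship[0->1]=2 prod=4 -> [11 7 5]
Step 5: demand=5,sold=5 ship[1->2]=2 ship[0->1]=2 prod=4 -> [13 7 2]
Step 6: demand=5,sold=2 ship[1->2]=2 ship[0->1]=2 prod=4 -> [15 7 2]
Step 7: demand=5,sold=2 ship[1->2]=2 ship[0->1]=2 prod=4 -> [17 7 2]
Step 8: demand=5,sold=2 ship[1->2]=2 ship[0->1]=2 prod=4 -> [19 7 2]
Step 9: demand=5,sold=2 ship[1->2]=2 ship[0->1]=2 prod=4 -> [21 7 2]
Step 10: demand=5,sold=2 ship[1->2]=2 ship[0->1]=2 prod=4 -> [23 7 2]
Step 11: demand=5,sold=2 ship[1->2]=2 ship[0->1]=2 prod=4 -> [25 7 2]
Step 12: demand=5,sold=2 ship[1->2]=2 ship[0->1]=2 prod=4 -> [27 7 2]
First stockout at step 6

6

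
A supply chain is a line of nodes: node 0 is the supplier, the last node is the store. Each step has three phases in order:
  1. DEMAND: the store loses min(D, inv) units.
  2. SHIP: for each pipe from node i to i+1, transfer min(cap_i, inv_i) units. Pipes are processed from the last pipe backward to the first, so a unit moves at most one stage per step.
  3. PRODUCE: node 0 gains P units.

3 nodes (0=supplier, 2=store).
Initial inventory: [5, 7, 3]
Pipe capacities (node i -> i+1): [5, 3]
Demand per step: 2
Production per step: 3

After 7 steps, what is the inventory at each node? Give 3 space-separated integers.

Step 1: demand=2,sold=2 ship[1->2]=3 ship[0->1]=5 prod=3 -> inv=[3 9 4]
Step 2: demand=2,sold=2 ship[1->2]=3 ship[0->1]=3 prod=3 -> inv=[3 9 5]
Step 3: demand=2,sold=2 ship[1->2]=3 ship[0->1]=3 prod=3 -> inv=[3 9 6]
Step 4: demand=2,sold=2 ship[1->2]=3 ship[0->1]=3 prod=3 -> inv=[3 9 7]
Step 5: demand=2,sold=2 ship[1->2]=3 ship[0->1]=3 prod=3 -> inv=[3 9 8]
Step 6: demand=2,sold=2 ship[1->2]=3 ship[0->1]=3 prod=3 -> inv=[3 9 9]
Step 7: demand=2,sold=2 ship[1->2]=3 ship[0->1]=3 prod=3 -> inv=[3 9 10]

3 9 10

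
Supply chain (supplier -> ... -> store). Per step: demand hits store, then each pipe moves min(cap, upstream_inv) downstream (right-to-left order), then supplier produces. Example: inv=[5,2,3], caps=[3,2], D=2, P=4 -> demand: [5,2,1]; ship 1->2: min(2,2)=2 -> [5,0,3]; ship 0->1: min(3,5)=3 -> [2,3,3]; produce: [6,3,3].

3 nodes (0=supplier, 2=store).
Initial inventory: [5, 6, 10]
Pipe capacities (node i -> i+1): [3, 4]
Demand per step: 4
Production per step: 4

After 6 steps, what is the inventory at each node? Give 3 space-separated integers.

Step 1: demand=4,sold=4 ship[1->2]=4 ship[0->1]=3 prod=4 -> inv=[6 5 10]
Step 2: demand=4,sold=4 ship[1->2]=4 ship[0->1]=3 prod=4 -> inv=[7 4 10]
Step 3: demand=4,sold=4 ship[1->2]=4 ship[0->1]=3 prod=4 -> inv=[8 3 10]
Step 4: demand=4,sold=4 ship[1->2]=3 ship[0->1]=3 prod=4 -> inv=[9 3 9]
Step 5: demand=4,sold=4 ship[1->2]=3 ship[0->1]=3 prod=4 -> inv=[10 3 8]
Step 6: demand=4,sold=4 ship[1->2]=3 ship[0->1]=3 prod=4 -> inv=[11 3 7]

11 3 7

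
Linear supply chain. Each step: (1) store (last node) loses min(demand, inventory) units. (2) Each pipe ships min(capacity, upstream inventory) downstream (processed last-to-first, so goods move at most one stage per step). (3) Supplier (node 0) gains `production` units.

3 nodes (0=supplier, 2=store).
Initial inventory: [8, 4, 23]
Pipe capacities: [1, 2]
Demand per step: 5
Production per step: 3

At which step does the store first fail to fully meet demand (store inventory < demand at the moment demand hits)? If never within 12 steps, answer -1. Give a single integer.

Step 1: demand=5,sold=5 ship[1->2]=2 ship[0->1]=1 prod=3 -> [10 3 20]
Step 2: demand=5,sold=5 ship[1->2]=2 ship[0->1]=1 prod=3 -> [12 2 17]
Step 3: demand=5,sold=5 ship[1->2]=2 ship[0->1]=1 prod=3 -> [14 1 14]
Step 4: demand=5,sold=5 ship[1->2]=1 ship[0->1]=1 prod=3 -> [16 1 10]
Step 5: demand=5,sold=5 ship[1->2]=1 ship[0->1]=1 prod=3 -> [18 1 6]
Step 6: demand=5,sold=5 ship[1->2]=1 ship[0->1]=1 prod=3 -> [20 1 2]
Step 7: demand=5,sold=2 ship[1->2]=1 ship[0->1]=1 prod=3 -> [22 1 1]
Step 8: demand=5,sold=1 ship[1->2]=1 ship[0->1]=1 prod=3 -> [24 1 1]
Step 9: demand=5,sold=1 ship[1->2]=1 ship[0->1]=1 prod=3 -> [26 1 1]
Step 10: demand=5,sold=1 ship[1->2]=1 ship[0->1]=1 prod=3 -> [28 1 1]
Step 11: demand=5,sold=1 ship[1->2]=1 ship[0->1]=1 prod=3 -> [30 1 1]
Step 12: demand=5,sold=1 ship[1->2]=1 ship[0->1]=1 prod=3 -> [32 1 1]
First stockout at step 7

7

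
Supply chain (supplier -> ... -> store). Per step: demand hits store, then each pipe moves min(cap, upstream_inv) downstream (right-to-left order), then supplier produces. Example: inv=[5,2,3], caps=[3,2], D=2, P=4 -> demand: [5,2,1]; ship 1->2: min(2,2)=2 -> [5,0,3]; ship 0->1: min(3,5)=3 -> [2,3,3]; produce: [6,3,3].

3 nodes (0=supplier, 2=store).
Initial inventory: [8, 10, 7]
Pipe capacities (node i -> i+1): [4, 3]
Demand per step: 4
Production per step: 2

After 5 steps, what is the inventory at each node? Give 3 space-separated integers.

Step 1: demand=4,sold=4 ship[1->2]=3 ship[0->1]=4 prod=2 -> inv=[6 11 6]
Step 2: demand=4,sold=4 ship[1->2]=3 ship[0->1]=4 prod=2 -> inv=[4 12 5]
Step 3: demand=4,sold=4 ship[1->2]=3 ship[0->1]=4 prod=2 -> inv=[2 13 4]
Step 4: demand=4,sold=4 ship[1->2]=3 ship[0->1]=2 prod=2 -> inv=[2 12 3]
Step 5: demand=4,sold=3 ship[1->2]=3 ship[0->1]=2 prod=2 -> inv=[2 11 3]

2 11 3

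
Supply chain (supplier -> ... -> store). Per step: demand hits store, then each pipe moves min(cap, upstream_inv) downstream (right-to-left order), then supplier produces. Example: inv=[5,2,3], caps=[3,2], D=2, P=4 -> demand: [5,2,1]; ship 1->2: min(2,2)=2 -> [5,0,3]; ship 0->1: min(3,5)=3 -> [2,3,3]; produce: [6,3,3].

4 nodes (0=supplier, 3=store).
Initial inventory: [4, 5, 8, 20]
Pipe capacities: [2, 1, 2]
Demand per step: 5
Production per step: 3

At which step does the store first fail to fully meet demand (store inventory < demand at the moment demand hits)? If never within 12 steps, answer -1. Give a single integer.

Step 1: demand=5,sold=5 ship[2->3]=2 ship[1->2]=1 ship[0->1]=2 prod=3 -> [5 6 7 17]
Step 2: demand=5,sold=5 ship[2->3]=2 ship[1->2]=1 ship[0->1]=2 prod=3 -> [6 7 6 14]
Step 3: demand=5,sold=5 ship[2->3]=2 ship[1->2]=1 ship[0->1]=2 prod=3 -> [7 8 5 11]
Step 4: demand=5,sold=5 ship[2->3]=2 ship[1->2]=1 ship[0->1]=2 prod=3 -> [8 9 4 8]
Step 5: demand=5,sold=5 ship[2->3]=2 ship[1->2]=1 ship[0->1]=2 prod=3 -> [9 10 3 5]
Step 6: demand=5,sold=5 ship[2->3]=2 ship[1->2]=1 ship[0->1]=2 prod=3 -> [10 11 2 2]
Step 7: demand=5,sold=2 ship[2->3]=2 ship[1->2]=1 ship[0->1]=2 prod=3 -> [11 12 1 2]
Step 8: demand=5,sold=2 ship[2->3]=1 ship[1->2]=1 ship[0->1]=2 prod=3 -> [12 13 1 1]
Step 9: demand=5,sold=1 ship[2->3]=1 ship[1->2]=1 ship[0->1]=2 prod=3 -> [13 14 1 1]
Step 10: demand=5,sold=1 ship[2->3]=1 ship[1->2]=1 ship[0->1]=2 prod=3 -> [14 15 1 1]
Step 11: demand=5,sold=1 ship[2->3]=1 ship[1->2]=1 ship[0->1]=2 prod=3 -> [15 16 1 1]
Step 12: demand=5,sold=1 ship[2->3]=1 ship[1->2]=1 ship[0->1]=2 prod=3 -> [16 17 1 1]
First stockout at step 7

7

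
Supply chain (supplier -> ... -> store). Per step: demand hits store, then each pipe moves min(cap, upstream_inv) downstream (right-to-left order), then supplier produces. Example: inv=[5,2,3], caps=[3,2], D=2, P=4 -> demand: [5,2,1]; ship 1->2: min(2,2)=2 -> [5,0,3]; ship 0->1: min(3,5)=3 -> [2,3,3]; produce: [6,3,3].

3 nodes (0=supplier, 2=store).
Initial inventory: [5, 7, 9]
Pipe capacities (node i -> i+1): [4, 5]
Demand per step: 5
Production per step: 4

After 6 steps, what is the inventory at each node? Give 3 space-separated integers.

Step 1: demand=5,sold=5 ship[1->2]=5 ship[0->1]=4 prod=4 -> inv=[5 6 9]
Step 2: demand=5,sold=5 ship[1->2]=5 ship[0->1]=4 prod=4 -> inv=[5 5 9]
Step 3: demand=5,sold=5 ship[1->2]=5 ship[0->1]=4 prod=4 -> inv=[5 4 9]
Step 4: demand=5,sold=5 ship[1->2]=4 ship[0->1]=4 prod=4 -> inv=[5 4 8]
Step 5: demand=5,sold=5 ship[1->2]=4 ship[0->1]=4 prod=4 -> inv=[5 4 7]
Step 6: demand=5,sold=5 ship[1->2]=4 ship[0->1]=4 prod=4 -> inv=[5 4 6]

5 4 6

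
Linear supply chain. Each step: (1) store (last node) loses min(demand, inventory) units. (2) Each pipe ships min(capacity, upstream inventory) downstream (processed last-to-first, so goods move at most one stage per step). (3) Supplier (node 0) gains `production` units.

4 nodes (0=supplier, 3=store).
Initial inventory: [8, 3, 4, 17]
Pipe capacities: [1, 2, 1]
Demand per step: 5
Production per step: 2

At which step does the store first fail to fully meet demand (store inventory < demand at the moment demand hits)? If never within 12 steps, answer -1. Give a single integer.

Step 1: demand=5,sold=5 ship[2->3]=1 ship[1->2]=2 ship[0->1]=1 prod=2 -> [9 2 5 13]
Step 2: demand=5,sold=5 ship[2->3]=1 ship[1->2]=2 ship[0->1]=1 prod=2 -> [10 1 6 9]
Step 3: demand=5,sold=5 ship[2->3]=1 ship[1->2]=1 ship[0->1]=1 prod=2 -> [11 1 6 5]
Step 4: demand=5,sold=5 ship[2->3]=1 ship[1->2]=1 ship[0->1]=1 prod=2 -> [12 1 6 1]
Step 5: demand=5,sold=1 ship[2->3]=1 ship[1->2]=1 ship[0->1]=1 prod=2 -> [13 1 6 1]
Step 6: demand=5,sold=1 ship[2->3]=1 ship[1->2]=1 ship[0->1]=1 prod=2 -> [14 1 6 1]
Step 7: demand=5,sold=1 ship[2->3]=1 ship[1->2]=1 ship[0->1]=1 prod=2 -> [15 1 6 1]
Step 8: demand=5,sold=1 ship[2->3]=1 ship[1->2]=1 ship[0->1]=1 prod=2 -> [16 1 6 1]
Step 9: demand=5,sold=1 ship[2->3]=1 ship[1->2]=1 ship[0->1]=1 prod=2 -> [17 1 6 1]
Step 10: demand=5,sold=1 ship[2->3]=1 ship[1->2]=1 ship[0->1]=1 prod=2 -> [18 1 6 1]
Step 11: demand=5,sold=1 ship[2->3]=1 ship[1->2]=1 ship[0->1]=1 prod=2 -> [19 1 6 1]
Step 12: demand=5,sold=1 ship[2->3]=1 ship[1->2]=1 ship[0->1]=1 prod=2 -> [20 1 6 1]
First stockout at step 5

5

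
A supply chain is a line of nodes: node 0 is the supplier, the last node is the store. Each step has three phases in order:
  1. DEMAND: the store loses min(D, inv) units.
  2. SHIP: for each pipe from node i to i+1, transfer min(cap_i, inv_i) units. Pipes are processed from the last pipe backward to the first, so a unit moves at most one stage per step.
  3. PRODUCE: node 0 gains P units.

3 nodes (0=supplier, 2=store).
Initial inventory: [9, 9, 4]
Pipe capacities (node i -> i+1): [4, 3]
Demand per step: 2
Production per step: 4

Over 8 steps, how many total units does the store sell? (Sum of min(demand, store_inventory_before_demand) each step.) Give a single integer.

Answer: 16

Derivation:
Step 1: sold=2 (running total=2) -> [9 10 5]
Step 2: sold=2 (running total=4) -> [9 11 6]
Step 3: sold=2 (running total=6) -> [9 12 7]
Step 4: sold=2 (running total=8) -> [9 13 8]
Step 5: sold=2 (running total=10) -> [9 14 9]
Step 6: sold=2 (running total=12) -> [9 15 10]
Step 7: sold=2 (running total=14) -> [9 16 11]
Step 8: sold=2 (running total=16) -> [9 17 12]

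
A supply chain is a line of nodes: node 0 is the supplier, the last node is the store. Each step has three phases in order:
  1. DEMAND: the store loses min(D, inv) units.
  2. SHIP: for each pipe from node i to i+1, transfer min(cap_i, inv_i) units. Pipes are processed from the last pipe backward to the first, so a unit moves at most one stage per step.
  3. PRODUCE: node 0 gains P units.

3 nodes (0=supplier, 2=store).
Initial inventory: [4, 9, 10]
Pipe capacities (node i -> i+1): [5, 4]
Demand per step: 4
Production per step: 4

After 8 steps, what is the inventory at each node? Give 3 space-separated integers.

Step 1: demand=4,sold=4 ship[1->2]=4 ship[0->1]=4 prod=4 -> inv=[4 9 10]
Step 2: demand=4,sold=4 ship[1->2]=4 ship[0->1]=4 prod=4 -> inv=[4 9 10]
Step 3: demand=4,sold=4 ship[1->2]=4 ship[0->1]=4 prod=4 -> inv=[4 9 10]
Step 4: demand=4,sold=4 ship[1->2]=4 ship[0->1]=4 prod=4 -> inv=[4 9 10]
Step 5: demand=4,sold=4 ship[1->2]=4 ship[0->1]=4 prod=4 -> inv=[4 9 10]
Step 6: demand=4,sold=4 ship[1->2]=4 ship[0->1]=4 prod=4 -> inv=[4 9 10]
Step 7: demand=4,sold=4 ship[1->2]=4 ship[0->1]=4 prod=4 -> inv=[4 9 10]
Step 8: demand=4,sold=4 ship[1->2]=4 ship[0->1]=4 prod=4 -> inv=[4 9 10]

4 9 10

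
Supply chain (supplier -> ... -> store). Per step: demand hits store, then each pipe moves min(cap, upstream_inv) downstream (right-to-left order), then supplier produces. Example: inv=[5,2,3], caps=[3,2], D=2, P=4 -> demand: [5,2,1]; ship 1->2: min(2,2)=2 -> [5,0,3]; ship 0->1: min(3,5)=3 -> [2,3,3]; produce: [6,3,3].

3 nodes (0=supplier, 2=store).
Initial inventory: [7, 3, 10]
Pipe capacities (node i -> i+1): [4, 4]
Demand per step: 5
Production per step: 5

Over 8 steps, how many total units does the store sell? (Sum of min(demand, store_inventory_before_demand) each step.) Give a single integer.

Answer: 37

Derivation:
Step 1: sold=5 (running total=5) -> [8 4 8]
Step 2: sold=5 (running total=10) -> [9 4 7]
Step 3: sold=5 (running total=15) -> [10 4 6]
Step 4: sold=5 (running total=20) -> [11 4 5]
Step 5: sold=5 (running total=25) -> [12 4 4]
Step 6: sold=4 (running total=29) -> [13 4 4]
Step 7: sold=4 (running total=33) -> [14 4 4]
Step 8: sold=4 (running total=37) -> [15 4 4]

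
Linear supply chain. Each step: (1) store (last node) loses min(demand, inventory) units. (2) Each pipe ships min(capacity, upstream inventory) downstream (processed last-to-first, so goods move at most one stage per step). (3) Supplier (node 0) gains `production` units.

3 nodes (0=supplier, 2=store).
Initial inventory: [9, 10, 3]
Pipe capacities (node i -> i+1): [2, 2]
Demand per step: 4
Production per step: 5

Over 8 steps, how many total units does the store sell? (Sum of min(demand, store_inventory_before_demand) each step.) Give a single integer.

Answer: 17

Derivation:
Step 1: sold=3 (running total=3) -> [12 10 2]
Step 2: sold=2 (running total=5) -> [15 10 2]
Step 3: sold=2 (running total=7) -> [18 10 2]
Step 4: sold=2 (running total=9) -> [21 10 2]
Step 5: sold=2 (running total=11) -> [24 10 2]
Step 6: sold=2 (running total=13) -> [27 10 2]
Step 7: sold=2 (running total=15) -> [30 10 2]
Step 8: sold=2 (running total=17) -> [33 10 2]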